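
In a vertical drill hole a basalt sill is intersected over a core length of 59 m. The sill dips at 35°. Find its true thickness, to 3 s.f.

48.3 m

True thickness t = h · cos(dip) = 59 × cos 35°
t = 59 × 0.8192 = 48.330 m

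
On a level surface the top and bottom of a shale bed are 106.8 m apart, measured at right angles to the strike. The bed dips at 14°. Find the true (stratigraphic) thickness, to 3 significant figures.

True thickness t = w · sin(dip) = 106.8 × sin 14°
t = 106.8 × 0.2419 = 25.837 m

25.8 m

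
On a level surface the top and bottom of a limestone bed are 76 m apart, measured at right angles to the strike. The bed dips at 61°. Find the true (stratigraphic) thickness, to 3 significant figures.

True thickness t = w · sin(dip) = 76 × sin 61°
t = 76 × 0.8746 = 66.471 m

66.5 m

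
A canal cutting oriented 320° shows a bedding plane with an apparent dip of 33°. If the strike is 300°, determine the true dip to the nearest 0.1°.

62.2°

β = acute angle between strike 300° and section 320° = 20°.
tan δ = tan α / sin β = tan 33° / sin 20° = 0.6494 / 0.3420 = 1.8987
δ = arctan(1.8987) = 62.23°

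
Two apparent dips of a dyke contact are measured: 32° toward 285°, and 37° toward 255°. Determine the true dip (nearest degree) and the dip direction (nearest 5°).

Each apparent-dip line lies in the plane. As unit vectors (x east, y north, z up), v₁ plunges 32°→285° and v₂ plunges 37°→255°.
Cross product v₁ × v₂ gives the pole to the plane: n ∝ (-0.242, -0.084, 0.339).
True dip = arccos(n_z / |n|) = arccos(0.7979) = 37.1°.
The horizontal component of n points toward azimuth atan2(n_x, n_y) = 251°, the dip direction.

true dip 37°, dip direction 250°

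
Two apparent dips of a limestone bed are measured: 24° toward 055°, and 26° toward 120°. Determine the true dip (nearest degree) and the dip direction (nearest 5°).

true dip 29°, dip direction 090°

Represent each trace as a vector plunging at its apparent dip toward its trend (east-north-up frame): v₁ = (0.748, 0.524, -0.407), v₂ = (0.778, -0.449, -0.438).
n = v₁ × v₂ = (0.412, -0.011, 0.744) (taken with n_z > 0).
tan δ = √(n_x²+n_y²)/n_z = 0.413/0.744, so δ = 29.0°.
Dip direction = atan2(0.412, -0.011) = 92° (azimuth of n's horizontal projection).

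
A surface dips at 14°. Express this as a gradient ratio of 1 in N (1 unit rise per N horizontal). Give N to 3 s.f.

1 : N means tan θ = 1/N, so N = 1/tan 14° = 1/0.2493

1 in 4.01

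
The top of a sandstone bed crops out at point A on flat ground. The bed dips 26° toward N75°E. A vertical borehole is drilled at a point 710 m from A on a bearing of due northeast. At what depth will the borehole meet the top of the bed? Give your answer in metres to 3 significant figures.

The hole lies 30° from the dip direction, so the down-dip offset is 710 × cos 30° = 614.88 m.
Depth = down-dip offset × tan(dip) = 614.88 × tan 26° = 614.88 × 0.4877
Depth = 299.90 m

300 m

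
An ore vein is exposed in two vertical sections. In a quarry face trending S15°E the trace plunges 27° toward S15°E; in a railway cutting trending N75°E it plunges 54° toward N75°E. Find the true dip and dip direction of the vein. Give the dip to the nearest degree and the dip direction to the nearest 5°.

The two traces are lines in the plane: v₁ = (sin 165°·cos 27°, cos 165°·cos 27°, −sin 27°), v₂ = (sin 75°·cos 54°, cos 75°·cos 54°, −sin 54°).
n = v₁ × v₂ = (0.765, -0.071, 0.524) (taken with n_z > 0).
tan δ = √(n_x²+n_y²)/n_z = 0.769/0.524, so δ = 55.7°.
Dip direction = atan2(0.765, -0.071) = 95° (azimuth of n's horizontal projection).

true dip 56°, dip direction 095°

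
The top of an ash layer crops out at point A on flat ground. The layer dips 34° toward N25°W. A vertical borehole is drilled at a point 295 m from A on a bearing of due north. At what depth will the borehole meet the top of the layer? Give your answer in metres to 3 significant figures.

The hole lies 25° from the dip direction, so the down-dip offset is 295 × cos 25° = 267.36 m.
Depth = down-dip offset × tan(dip) = 267.36 × tan 34° = 267.36 × 0.6745
Depth = 180.34 m

180 m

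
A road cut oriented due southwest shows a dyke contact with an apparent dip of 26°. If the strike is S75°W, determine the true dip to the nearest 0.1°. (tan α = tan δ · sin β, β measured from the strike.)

The section is 30° from the strike.
tan(true dip) = tan 26° / sin 30° = 0.9755
δ = arctan(0.9755) = 44.29°

44.3°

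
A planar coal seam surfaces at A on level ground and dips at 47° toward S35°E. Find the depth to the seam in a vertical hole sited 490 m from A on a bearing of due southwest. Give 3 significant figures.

The hole lies 80° from the dip direction, so the down-dip offset is 490 × cos 80° = 85.09 m.
Depth = down-dip offset × tan(dip) = 85.09 × tan 47° = 85.09 × 1.0724
Depth = 91.25 m

91.2 m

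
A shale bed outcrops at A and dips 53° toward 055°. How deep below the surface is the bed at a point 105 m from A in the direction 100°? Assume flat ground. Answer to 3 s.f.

98.5 m

The hole lies 45° from the dip direction, so the down-dip offset is 105 × cos 45° = 74.25 m.
Depth = down-dip offset × tan(dip) = 74.25 × tan 53° = 74.25 × 1.3270
Depth = 98.53 m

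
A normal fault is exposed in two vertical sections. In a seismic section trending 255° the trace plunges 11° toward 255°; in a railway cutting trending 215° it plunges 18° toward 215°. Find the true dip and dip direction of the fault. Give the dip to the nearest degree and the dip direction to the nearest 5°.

Each apparent-dip line lies in the plane. As unit vectors (x east, y north, z up), v₁ plunges 11°→255° and v₂ plunges 18°→215°.
The plane normal is n = v₁ × v₂ ∝ (-0.070, -0.189, 0.600).
True dip = arccos(n_z / |n|) = arccos(0.9480) = 18.6°.
The horizontal component of n points toward azimuth atan2(n_x, n_y) = 200°, the dip direction.

true dip 19°, dip direction 200°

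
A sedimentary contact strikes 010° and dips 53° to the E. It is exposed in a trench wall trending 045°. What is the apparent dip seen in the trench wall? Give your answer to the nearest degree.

The section lies 35° from the strike.
tan(apparent dip) = tan 53° · sin 35° = 0.7612
α = arctan(0.7612) = 37.28°

37°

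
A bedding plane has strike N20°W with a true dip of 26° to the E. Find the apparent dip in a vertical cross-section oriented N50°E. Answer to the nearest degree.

25°

The section lies 70° from the strike.
tan(apparent dip) = tan 26° · sin 70° = 0.4583
α = arctan(0.4583) = 24.62°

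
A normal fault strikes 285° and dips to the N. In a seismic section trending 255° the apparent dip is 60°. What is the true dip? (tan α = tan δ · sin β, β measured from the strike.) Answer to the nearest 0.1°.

73.9°

β = acute angle between strike 285° and section 255° = 30°.
tan(true dip) = tan 60° / sin 30° = 3.4641
true dip = arctan 3.4641 = 73.90°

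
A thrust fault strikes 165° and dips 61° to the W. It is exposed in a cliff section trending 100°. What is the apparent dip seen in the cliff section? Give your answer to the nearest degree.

Angle between strike (165°) and section (100°): β = 65°.
tan(apparent dip) = tan 61° · sin 65° = 1.6350
α = arctan(1.6350) = 58.55°

59°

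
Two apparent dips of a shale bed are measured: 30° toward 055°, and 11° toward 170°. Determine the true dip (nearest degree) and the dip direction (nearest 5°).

true dip 37°, dip direction 095°

Each apparent-dip line lies in the plane. As unit vectors (x east, y north, z up), v₁ plunges 30°→055° and v₂ plunges 11°→170°.
n = v₁ × v₂ = (0.578, -0.050, 0.770) (taken with n_z > 0).
True dip = arccos(n_z / |n|) = arccos(0.7988) = 37.0°.
The horizontal component of n points toward azimuth atan2(n_x, n_y) = 95°, the dip direction.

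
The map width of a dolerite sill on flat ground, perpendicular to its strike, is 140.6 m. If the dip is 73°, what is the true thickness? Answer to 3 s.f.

134 m

True thickness t = w · sin(dip) = 140.6 × sin 73°
t = 140.6 × 0.9563 = 134.456 m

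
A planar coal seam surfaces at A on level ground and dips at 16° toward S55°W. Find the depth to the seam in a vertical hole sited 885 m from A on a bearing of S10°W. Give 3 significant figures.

The hole lies 45° from the dip direction, so the down-dip offset is 885 × cos 45° = 625.79 m.
Depth = down-dip offset × tan(dip) = 625.79 × tan 16° = 625.79 × 0.2867
Depth = 179.44 m

179 m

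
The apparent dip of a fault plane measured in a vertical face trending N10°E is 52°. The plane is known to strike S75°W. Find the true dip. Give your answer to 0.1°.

The section is 65° from the strike.
tan(true dip) = tan 52° / sin 65° = 1.4123
δ = arctan(1.4123) = 54.70°

54.7°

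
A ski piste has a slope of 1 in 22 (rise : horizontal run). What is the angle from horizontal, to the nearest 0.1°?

tan θ = 1/22 = 0.0455
θ = arctan(0.0455) = 2.60°

2.6°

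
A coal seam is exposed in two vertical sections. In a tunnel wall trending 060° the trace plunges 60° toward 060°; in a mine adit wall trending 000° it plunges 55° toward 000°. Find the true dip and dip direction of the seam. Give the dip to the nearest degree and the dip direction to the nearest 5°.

The two traces are lines in the plane: v₁ = (sin 60°·cos 60°, cos 60°·cos 60°, −sin 60°), v₂ = (sin 0°·cos 55°, cos 0°·cos 55°, −sin 55°).
n = v₁ × v₂ = (0.292, 0.355, 0.248) (taken with n_z > 0).
True dip = arccos(n_z / |n|) = arccos(0.4756) = 61.6°.
Dip direction = atan2(0.292, 0.355) = 39° (azimuth of n's horizontal projection).

true dip 62°, dip direction 040°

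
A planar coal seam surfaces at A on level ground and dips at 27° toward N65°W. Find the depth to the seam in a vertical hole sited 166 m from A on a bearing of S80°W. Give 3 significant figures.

The hole lies 35° from the dip direction, so the down-dip offset is 166 × cos 35° = 135.98 m.
Depth = down-dip offset × tan(dip) = 135.98 × tan 27° = 135.98 × 0.5095
Depth = 69.28 m

69.3 m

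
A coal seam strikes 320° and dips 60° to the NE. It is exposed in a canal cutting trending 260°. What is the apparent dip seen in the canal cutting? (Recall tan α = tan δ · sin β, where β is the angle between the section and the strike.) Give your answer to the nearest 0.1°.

56.3°

The strike is 320° and the section trends 260°; the acute angle between them is β = 60°.
tan α = tan 60° × sin 60° = 1.7321 × 0.8660 = 1.5000
α = arctan(1.5000) = 56.31°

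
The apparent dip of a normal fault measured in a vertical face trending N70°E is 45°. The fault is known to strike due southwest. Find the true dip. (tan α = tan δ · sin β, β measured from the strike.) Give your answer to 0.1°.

67.1°

β = acute angle between strike due southwest and section N70°E = 25°.
tan δ = tan α / sin β = tan 45° / sin 25° = 1.0000 / 0.4226 = 2.3662
true dip = arctan 2.3662 = 67.09°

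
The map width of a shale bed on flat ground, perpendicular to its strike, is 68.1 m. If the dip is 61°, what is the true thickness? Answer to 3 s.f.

True thickness t = w · sin(dip) = 68.1 × sin 61°
t = 68.1 × 0.8746 = 59.562 m

59.6 m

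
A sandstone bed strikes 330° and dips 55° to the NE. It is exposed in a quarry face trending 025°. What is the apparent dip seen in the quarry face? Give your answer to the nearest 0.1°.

The section lies 55° from the strike.
tan α = tan 55° × sin 55° = 1.4281 × 0.8192 = 1.1699
α = arctan(1.1699) = 49.48°

49.5°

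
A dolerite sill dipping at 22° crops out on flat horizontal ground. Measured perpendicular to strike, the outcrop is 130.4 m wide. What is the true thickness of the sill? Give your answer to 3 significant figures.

True thickness t = w · sin(dip) = 130.4 × sin 22°
t = 130.4 × 0.3746 = 48.849 m

48.8 m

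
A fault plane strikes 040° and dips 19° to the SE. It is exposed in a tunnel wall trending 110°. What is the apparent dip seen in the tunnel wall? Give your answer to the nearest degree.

18°

The strike is 040° and the section trends 110°; the acute angle between them is β = 70°.
tan(apparent dip) = tan 19° · sin 70° = 0.3236
apparent dip = arctan 0.3236 = 17.93°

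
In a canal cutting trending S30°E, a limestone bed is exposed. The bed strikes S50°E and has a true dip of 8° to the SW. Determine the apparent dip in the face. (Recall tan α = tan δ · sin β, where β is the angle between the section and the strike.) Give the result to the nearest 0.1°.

2.8°

The section lies 20° from the strike.
tan(apparent dip) = tan 8° · sin 20° = 0.0481
apparent dip = arctan 0.0481 = 2.75°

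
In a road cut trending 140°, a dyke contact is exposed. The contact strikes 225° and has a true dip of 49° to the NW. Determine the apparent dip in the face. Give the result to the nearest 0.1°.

48.9°

The strike is 225° and the section trends 140°; the acute angle between them is β = 85°.
tan α = tan 49° × sin 85° = 1.1504 × 0.9962 = 1.1460
α = arctan(1.1460) = 48.89°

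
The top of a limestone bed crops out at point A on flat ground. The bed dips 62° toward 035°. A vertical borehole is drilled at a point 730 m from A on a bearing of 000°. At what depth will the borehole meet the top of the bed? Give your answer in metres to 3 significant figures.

The hole lies 35° from the dip direction, so the down-dip offset is 730 × cos 35° = 597.98 m.
Depth = down-dip offset × tan(dip) = 597.98 × tan 62° = 597.98 × 1.8807
Depth = 1124.64 m

1120 m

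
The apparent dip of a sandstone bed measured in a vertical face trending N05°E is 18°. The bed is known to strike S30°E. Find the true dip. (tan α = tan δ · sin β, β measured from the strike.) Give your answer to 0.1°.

β = acute angle between strike S30°E and section N05°E = 35°.
tan δ = tan α / sin β = tan 18° / sin 35° = 0.3249 / 0.5736 = 0.5665
true dip = arctan 0.5665 = 29.53°

29.5°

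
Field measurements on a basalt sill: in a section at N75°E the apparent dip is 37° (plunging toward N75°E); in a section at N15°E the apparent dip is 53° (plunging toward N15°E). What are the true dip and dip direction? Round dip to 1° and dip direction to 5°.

The two traces are lines in the plane: v₁ = (sin 75°·cos 37°, cos 75°·cos 37°, −sin 37°), v₂ = (sin 15°·cos 53°, cos 15°·cos 53°, −sin 53°).
The plane normal is n = v₁ × v₂ ∝ (0.185, 0.522, 0.416).
True dip = arccos(n_z / |n|) = arccos(0.6006) = 53.1°.
The horizontal component of n points toward azimuth atan2(n_x, n_y) = 19°, the dip direction.

true dip 53°, dip direction 020°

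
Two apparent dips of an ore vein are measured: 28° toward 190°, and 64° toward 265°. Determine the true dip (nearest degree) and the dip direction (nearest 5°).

true dip 64°, dip direction 265°

Represent each trace as a vector plunging at its apparent dip toward its trend (east-north-up frame): v₁ = (-0.153, -0.870, -0.469), v₂ = (-0.437, -0.038, -0.899).
Cross product v₁ × v₂ gives the pole to the plane: n ∝ (-0.764, -0.067, 0.374).
tan δ = √(n_x²+n_y²)/n_z = 0.767/0.374, so δ = 64.0°.
Dip direction = azimuth of (n_x, n_y) = atan2(-0.764, -0.067) = 265°.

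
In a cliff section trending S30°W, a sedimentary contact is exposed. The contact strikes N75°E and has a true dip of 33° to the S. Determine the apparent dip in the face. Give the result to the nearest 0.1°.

Angle between strike (N75°E) and section (S30°W): β = 45°.
tan(apparent dip) = tan 33° · sin 45° = 0.4592
α = arctan(0.4592) = 24.66°

24.7°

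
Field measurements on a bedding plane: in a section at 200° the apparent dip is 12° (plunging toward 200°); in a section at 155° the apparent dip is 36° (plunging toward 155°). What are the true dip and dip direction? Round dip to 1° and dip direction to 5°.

The two traces are lines in the plane: v₁ = (sin 200°·cos 12°, cos 200°·cos 12°, −sin 12°), v₂ = (sin 155°·cos 36°, cos 155°·cos 36°, −sin 36°).
Cross product v₁ × v₂ gives the pole to the plane: n ∝ (0.388, -0.268, 0.560).
True dip = arccos(n_z / |n|) = arccos(0.7649) = 40.1°.
The horizontal component of n points toward azimuth atan2(n_x, n_y) = 125°, the dip direction.

true dip 40°, dip direction 125°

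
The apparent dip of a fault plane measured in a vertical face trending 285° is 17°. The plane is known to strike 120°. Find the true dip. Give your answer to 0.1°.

β = acute angle between strike 120° and section 285° = 15°.
tan δ = tan α / sin β = tan 17° / sin 15° = 0.3057 / 0.2588 = 1.1813
δ = arctan(1.1813) = 49.75°

49.8°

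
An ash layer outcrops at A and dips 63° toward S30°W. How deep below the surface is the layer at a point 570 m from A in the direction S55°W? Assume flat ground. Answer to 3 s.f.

1010 m

The hole lies 25° from the dip direction, so the down-dip offset is 570 × cos 25° = 516.60 m.
Depth = down-dip offset × tan(dip) = 516.60 × tan 63° = 516.60 × 1.9626
Depth = 1013.88 m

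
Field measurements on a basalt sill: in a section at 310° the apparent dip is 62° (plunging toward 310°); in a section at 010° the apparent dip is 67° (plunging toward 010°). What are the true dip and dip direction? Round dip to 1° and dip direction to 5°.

true dip 68°, dip direction 350°

The two traces are lines in the plane: v₁ = (sin 310°·cos 62°, cos 310°·cos 62°, −sin 62°), v₂ = (sin 10°·cos 67°, cos 10°·cos 67°, −sin 67°).
The plane normal is n = v₁ × v₂ ∝ (-0.062, 0.391, 0.159).
Dip δ = arctan(|n_h|/n_z) = arctan(0.396/0.159) = 68.1°.
The horizontal component of n points toward azimuth atan2(n_x, n_y) = 351°, the dip direction.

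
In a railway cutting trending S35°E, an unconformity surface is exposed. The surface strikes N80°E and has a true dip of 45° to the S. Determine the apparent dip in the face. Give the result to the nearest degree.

Angle between strike (N80°E) and section (S35°E): β = 65°.
tan(apparent dip) = tan 45° · sin 65° = 0.9063
α = arctan(0.9063) = 42.19°

42°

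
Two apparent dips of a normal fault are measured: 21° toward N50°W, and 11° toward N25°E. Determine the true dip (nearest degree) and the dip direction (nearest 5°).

true dip 22°, dip direction 325°

Each apparent-dip line lies in the plane. As unit vectors (x east, y north, z up), v₁ plunges 21°→N50°W and v₂ plunges 11°→N25°E.
The plane normal is n = v₁ × v₂ ∝ (-0.204, 0.285, 0.885).
tan δ = √(n_x²+n_y²)/n_z = 0.351/0.885, so δ = 21.6°.
Dip direction = azimuth of (n_x, n_y) = atan2(-0.204, 0.285) = 324°.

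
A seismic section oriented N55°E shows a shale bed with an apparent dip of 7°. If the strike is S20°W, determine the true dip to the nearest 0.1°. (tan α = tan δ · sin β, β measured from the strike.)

12.1°

The section is 35° from the strike.
tan δ = tan α / sin β = tan 7° / sin 35° = 0.1228 / 0.5736 = 0.2141
true dip = arctan 0.2141 = 12.08°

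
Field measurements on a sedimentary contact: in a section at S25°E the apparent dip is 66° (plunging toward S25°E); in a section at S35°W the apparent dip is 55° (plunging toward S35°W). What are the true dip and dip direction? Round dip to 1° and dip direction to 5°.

The two traces are lines in the plane: v₁ = (sin 155°·cos 66°, cos 155°·cos 66°, −sin 66°), v₂ = (sin 215°·cos 55°, cos 215°·cos 55°, −sin 55°).
n = v₁ × v₂ = (0.127, -0.441, 0.202) (taken with n_z > 0).
tan δ = √(n_x²+n_y²)/n_z = 0.459/0.202, so δ = 66.3°.
Dip direction = azimuth of (n_x, n_y) = atan2(0.127, -0.441) = 164°.

true dip 66°, dip direction 165°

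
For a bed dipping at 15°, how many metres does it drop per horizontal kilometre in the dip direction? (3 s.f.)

268 m

drop per km = 1000 × tan 15° = 1000 × 0.2679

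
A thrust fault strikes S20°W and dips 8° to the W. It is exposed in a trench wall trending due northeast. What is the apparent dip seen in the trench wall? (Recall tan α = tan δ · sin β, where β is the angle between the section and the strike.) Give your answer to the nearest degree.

The strike is S20°W and the section trends due northeast; the acute angle between them is β = 25°.
tan α = tan 8° × sin 25° = 0.1405 × 0.4226 = 0.0594
α = arctan(0.0594) = 3.40°

3°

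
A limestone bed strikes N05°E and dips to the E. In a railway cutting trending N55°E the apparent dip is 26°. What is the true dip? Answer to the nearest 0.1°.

32.5°

β = acute angle between strike N05°E and section N55°E = 50°.
tan δ = tan α / sin β = tan 26° / sin 50° = 0.4877 / 0.7660 = 0.6367
δ = arctan(0.6367) = 32.48°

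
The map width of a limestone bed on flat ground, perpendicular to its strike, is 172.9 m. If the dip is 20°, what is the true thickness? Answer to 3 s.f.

59.1 m

True thickness t = w · sin(dip) = 172.9 × sin 20°
t = 172.9 × 0.3420 = 59.135 m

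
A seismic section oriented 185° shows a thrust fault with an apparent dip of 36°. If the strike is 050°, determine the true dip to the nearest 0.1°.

β = acute angle between strike 050° and section 185° = 45°.
tan δ = tan α / sin β = tan 36° / sin 45° = 0.7265 / 0.7071 = 1.0275
true dip = arctan 1.0275 = 45.78°

45.8°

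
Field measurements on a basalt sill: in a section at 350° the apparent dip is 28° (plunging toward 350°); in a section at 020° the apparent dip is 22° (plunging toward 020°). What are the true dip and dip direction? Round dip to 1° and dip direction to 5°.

Each apparent-dip line lies in the plane. As unit vectors (x east, y north, z up), v₁ plunges 28°→350° and v₂ plunges 22°→020°.
Cross product v₁ × v₂ gives the pole to the plane: n ∝ (-0.083, 0.206, 0.409).
True dip = arccos(n_z / |n|) = arccos(0.8786) = 28.5°.
The horizontal component of n points toward azimuth atan2(n_x, n_y) = 338°, the dip direction.

true dip 29°, dip direction 340°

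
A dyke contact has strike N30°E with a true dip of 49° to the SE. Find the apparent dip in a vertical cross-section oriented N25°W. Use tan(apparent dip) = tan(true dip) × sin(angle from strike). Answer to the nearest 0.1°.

The strike is N30°E and the section trends N25°W; the acute angle between them is β = 55°.
tan(apparent dip) = tan 49° · sin 55° = 0.9423
α = arctan(0.9423) = 43.30°

43.3°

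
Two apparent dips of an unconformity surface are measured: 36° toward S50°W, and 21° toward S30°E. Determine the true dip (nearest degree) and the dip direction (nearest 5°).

Each apparent-dip line lies in the plane. As unit vectors (x east, y north, z up), v₁ plunges 36°→S50°W and v₂ plunges 21°→S30°E.
n = v₁ × v₂ = (-0.289, -0.496, 0.744) (taken with n_z > 0).
Dip δ = arctan(|n_h|/n_z) = arctan(0.574/0.744) = 37.7°.
Dip direction = azimuth of (n_x, n_y) = atan2(-0.289, -0.496) = 210°.

true dip 38°, dip direction 210°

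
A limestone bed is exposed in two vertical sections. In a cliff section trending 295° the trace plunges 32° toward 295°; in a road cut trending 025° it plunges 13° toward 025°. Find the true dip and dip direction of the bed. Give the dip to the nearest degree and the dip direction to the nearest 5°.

true dip 34°, dip direction 315°

Each apparent-dip line lies in the plane. As unit vectors (x east, y north, z up), v₁ plunges 32°→295° and v₂ plunges 13°→025°.
Cross product v₁ × v₂ gives the pole to the plane: n ∝ (-0.387, 0.391, 0.826).
True dip = arccos(n_z / |n|) = arccos(0.8322) = 33.7°.
The horizontal component of n points toward azimuth atan2(n_x, n_y) = 315°, the dip direction.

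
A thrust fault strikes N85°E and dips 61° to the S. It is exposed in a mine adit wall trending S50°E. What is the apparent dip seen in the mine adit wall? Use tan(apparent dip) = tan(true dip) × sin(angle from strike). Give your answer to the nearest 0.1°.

51.9°

The strike is N85°E and the section trends S50°E; the acute angle between them is β = 45°.
tan(apparent dip) = tan 61° · sin 45° = 1.2757
α = arctan(1.2757) = 51.91°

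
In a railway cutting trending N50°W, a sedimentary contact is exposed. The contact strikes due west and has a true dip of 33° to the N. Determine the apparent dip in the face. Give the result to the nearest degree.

Angle between strike (due west) and section (N50°W): β = 40°.
tan α = tan 33° × sin 40° = 0.6494 × 0.6428 = 0.4174
apparent dip = arctan 0.4174 = 22.66°

23°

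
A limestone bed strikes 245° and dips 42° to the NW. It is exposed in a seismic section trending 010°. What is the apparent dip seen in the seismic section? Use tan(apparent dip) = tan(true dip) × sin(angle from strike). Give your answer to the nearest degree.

36°

The strike is 245° and the section trends 010°; the acute angle between them is β = 55°.
tan α = tan 42° × sin 55° = 0.9004 × 0.8192 = 0.7376
apparent dip = arctan 0.7376 = 36.41°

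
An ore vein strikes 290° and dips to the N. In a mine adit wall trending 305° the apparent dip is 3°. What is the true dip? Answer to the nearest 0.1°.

β = acute angle between strike 290° and section 305° = 15°.
tan δ = tan α / sin β = tan 3° / sin 15° = 0.0524 / 0.2588 = 0.2025
δ = arctan(0.2025) = 11.45°

11.4°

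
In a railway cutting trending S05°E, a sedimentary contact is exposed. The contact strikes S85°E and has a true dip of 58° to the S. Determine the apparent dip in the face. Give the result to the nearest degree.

58°

The section lies 80° from the strike.
tan(apparent dip) = tan 58° · sin 80° = 1.5760
α = arctan(1.5760) = 57.60°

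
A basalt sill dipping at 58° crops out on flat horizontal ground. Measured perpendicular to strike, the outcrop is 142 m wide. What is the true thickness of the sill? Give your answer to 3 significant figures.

True thickness t = w · sin(dip) = 142 × sin 58°
t = 142 × 0.8480 = 120.423 m

120 m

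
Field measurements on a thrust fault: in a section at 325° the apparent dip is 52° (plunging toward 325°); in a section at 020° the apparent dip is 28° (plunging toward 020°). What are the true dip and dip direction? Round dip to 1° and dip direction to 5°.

Each apparent-dip line lies in the plane. As unit vectors (x east, y north, z up), v₁ plunges 52°→325° and v₂ plunges 28°→020°.
Cross product v₁ × v₂ gives the pole to the plane: n ∝ (-0.417, 0.404, 0.445).
True dip = arccos(n_z / |n|) = arccos(0.6087) = 52.5°.
The horizontal component of n points toward azimuth atan2(n_x, n_y) = 314°, the dip direction.

true dip 53°, dip direction 315°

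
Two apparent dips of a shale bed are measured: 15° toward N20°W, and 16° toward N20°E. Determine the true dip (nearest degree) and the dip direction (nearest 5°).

The two traces are lines in the plane: v₁ = (sin 340°·cos 15°, cos 340°·cos 15°, −sin 15°), v₂ = (sin 20°·cos 16°, cos 20°·cos 16°, −sin 16°).
The plane normal is n = v₁ × v₂ ∝ (0.016, 0.176, 0.597).
True dip = arccos(n_z / |n|) = arccos(0.9588) = 16.5°.
Dip direction = atan2(0.016, 0.176) = 5° (azimuth of n's horizontal projection).

true dip 17°, dip direction 005°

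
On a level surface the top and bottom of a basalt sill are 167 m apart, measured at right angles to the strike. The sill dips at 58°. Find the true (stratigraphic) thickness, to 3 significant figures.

142 m

True thickness t = w · sin(dip) = 167 × sin 58°
t = 167 × 0.8480 = 141.624 m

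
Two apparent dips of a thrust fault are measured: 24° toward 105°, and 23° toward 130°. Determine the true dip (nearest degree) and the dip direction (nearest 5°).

Each apparent-dip line lies in the plane. As unit vectors (x east, y north, z up), v₁ plunges 24°→105° and v₂ plunges 23°→130°.
Cross product v₁ × v₂ gives the pole to the plane: n ∝ (0.148, -0.058, 0.355).
Dip δ = arctan(|n_h|/n_z) = arctan(0.159/0.355) = 24.1°.
The horizontal component of n points toward azimuth atan2(n_x, n_y) = 111°, the dip direction.

true dip 24°, dip direction 110°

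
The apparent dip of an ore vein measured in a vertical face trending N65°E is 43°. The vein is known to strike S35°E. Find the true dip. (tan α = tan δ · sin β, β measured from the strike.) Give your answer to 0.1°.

The section is 80° from the strike.
tan δ = tan α / sin β = tan 43° / sin 80° = 0.9325 / 0.9848 = 0.9469
true dip = arctan 0.9469 = 43.44°

43.4°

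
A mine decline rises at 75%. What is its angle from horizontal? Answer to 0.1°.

36.9°

tan θ = 75/100 = 0.7500
θ = arctan(0.7500) = 36.87°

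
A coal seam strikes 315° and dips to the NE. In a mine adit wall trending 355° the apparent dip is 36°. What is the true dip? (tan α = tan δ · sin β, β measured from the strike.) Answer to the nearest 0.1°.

The section is 40° from the strike.
tan(true dip) = tan 36° / sin 40° = 1.1303
δ = arctan(1.1303) = 48.50°

48.5°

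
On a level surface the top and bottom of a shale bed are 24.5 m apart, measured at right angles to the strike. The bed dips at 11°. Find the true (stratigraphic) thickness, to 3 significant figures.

4.67 m

True thickness t = w · sin(dip) = 24.5 × sin 11°
t = 24.5 × 0.1908 = 4.675 m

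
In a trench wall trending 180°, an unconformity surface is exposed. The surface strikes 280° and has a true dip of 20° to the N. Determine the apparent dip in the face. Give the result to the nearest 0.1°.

The strike is 280° and the section trends 180°; the acute angle between them is β = 80°.
tan α = tan 20° × sin 80° = 0.3640 × 0.9848 = 0.3584
apparent dip = arctan 0.3584 = 19.72°

19.7°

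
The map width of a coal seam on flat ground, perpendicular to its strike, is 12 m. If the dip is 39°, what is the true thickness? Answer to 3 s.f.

7.55 m

True thickness t = w · sin(dip) = 12 × sin 39°
t = 12 × 0.6293 = 7.552 m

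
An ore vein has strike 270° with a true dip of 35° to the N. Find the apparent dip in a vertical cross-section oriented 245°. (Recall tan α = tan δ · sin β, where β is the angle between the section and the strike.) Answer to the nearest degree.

The strike is 270° and the section trends 245°; the acute angle between them is β = 25°.
tan(apparent dip) = tan 35° · sin 25° = 0.2959
α = arctan(0.2959) = 16.48°

16°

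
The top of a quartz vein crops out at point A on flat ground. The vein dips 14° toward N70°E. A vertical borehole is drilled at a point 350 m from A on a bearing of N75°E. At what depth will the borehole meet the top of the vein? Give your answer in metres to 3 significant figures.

86.9 m

The hole lies 5° from the dip direction, so the down-dip offset is 350 × cos 5° = 348.67 m.
Depth = down-dip offset × tan(dip) = 348.67 × tan 14° = 348.67 × 0.2493
Depth = 86.93 m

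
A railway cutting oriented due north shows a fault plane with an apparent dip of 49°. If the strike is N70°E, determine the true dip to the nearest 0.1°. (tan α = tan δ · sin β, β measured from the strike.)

50.8°

The section is 70° from the strike.
tan δ = tan α / sin β = tan 49° / sin 70° = 1.1504 / 0.9397 = 1.2242
δ = arctan(1.2242) = 50.76°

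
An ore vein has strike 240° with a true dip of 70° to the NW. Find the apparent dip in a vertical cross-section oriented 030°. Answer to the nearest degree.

54°

The strike is 240° and the section trends 030°; the acute angle between them is β = 30°.
tan α = tan 70° × sin 30° = 2.7475 × 0.5000 = 1.3737
α = arctan(1.3737) = 53.95°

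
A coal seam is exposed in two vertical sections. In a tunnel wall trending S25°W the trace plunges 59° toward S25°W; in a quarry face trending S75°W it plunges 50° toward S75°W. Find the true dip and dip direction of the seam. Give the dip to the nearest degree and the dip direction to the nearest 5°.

Represent each trace as a vector plunging at its apparent dip toward its trend (east-north-up frame): v₁ = (-0.218, -0.467, -0.857), v₂ = (-0.621, -0.166, -0.766).
The plane normal is n = v₁ × v₂ ∝ (-0.215, -0.365, 0.254).
Dip δ = arctan(|n_h|/n_z) = arctan(0.424/0.254) = 59.1°.
Dip direction = atan2(-0.215, -0.365) = 210° (azimuth of n's horizontal projection).

true dip 59°, dip direction 210°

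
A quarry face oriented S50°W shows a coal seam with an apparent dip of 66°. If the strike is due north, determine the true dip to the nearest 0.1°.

71.2°

β = acute angle between strike due north and section S50°W = 50°.
tan δ = tan α / sin β = tan 66° / sin 50° = 2.2460 / 0.7660 = 2.9320
δ = arctan(2.9320) = 71.17°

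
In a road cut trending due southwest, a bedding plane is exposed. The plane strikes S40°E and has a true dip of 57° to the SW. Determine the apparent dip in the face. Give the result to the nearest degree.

Angle between strike (S40°E) and section (due southwest): β = 85°.
tan α = tan 57° × sin 85° = 1.5399 × 0.9962 = 1.5340
α = arctan(1.5340) = 56.90°

57°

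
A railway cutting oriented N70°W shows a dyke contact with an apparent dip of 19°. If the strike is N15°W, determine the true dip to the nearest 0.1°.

22.8°

The section is 55° from the strike.
tan(true dip) = tan 19° / sin 55° = 0.4203
δ = arctan(0.4203) = 22.80°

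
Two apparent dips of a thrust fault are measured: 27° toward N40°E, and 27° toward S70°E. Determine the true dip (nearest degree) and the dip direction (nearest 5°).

true dip 32°, dip direction 075°

Represent each trace as a vector plunging at its apparent dip toward its trend (east-north-up frame): v₁ = (0.573, 0.683, -0.454), v₂ = (0.837, -0.305, -0.454).
Cross product v₁ × v₂ gives the pole to the plane: n ∝ (0.448, 0.120, 0.746).
tan δ = √(n_x²+n_y²)/n_z = 0.464/0.746, so δ = 31.9°.
The horizontal component of n points toward azimuth atan2(n_x, n_y) = 75°, the dip direction.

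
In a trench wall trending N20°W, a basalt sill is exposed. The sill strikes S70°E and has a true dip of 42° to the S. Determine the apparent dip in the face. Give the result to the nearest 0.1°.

The strike is S70°E and the section trends N20°W; the acute angle between them is β = 50°.
tan(apparent dip) = tan 42° · sin 50° = 0.6897
apparent dip = arctan 0.6897 = 34.60°

34.6°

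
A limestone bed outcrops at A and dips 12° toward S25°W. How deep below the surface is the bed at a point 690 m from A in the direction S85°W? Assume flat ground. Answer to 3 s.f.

The hole lies 60° from the dip direction, so the down-dip offset is 690 × cos 60° = 345.00 m.
Depth = down-dip offset × tan(dip) = 345.00 × tan 12° = 345.00 × 0.2126
Depth = 73.33 m

73.3 m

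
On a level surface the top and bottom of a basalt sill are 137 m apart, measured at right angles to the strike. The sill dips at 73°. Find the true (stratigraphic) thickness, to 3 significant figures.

True thickness t = w · sin(dip) = 137 × sin 73°
t = 137 × 0.9563 = 131.014 m

131 m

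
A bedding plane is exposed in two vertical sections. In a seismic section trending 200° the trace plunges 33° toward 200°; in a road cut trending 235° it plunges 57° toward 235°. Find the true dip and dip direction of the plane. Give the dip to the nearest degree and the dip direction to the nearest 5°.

true dip 62°, dip direction 270°

Each apparent-dip line lies in the plane. As unit vectors (x east, y north, z up), v₁ plunges 33°→200° and v₂ plunges 57°→235°.
The plane normal is n = v₁ × v₂ ∝ (-0.491, -0.002, 0.262).
Dip δ = arctan(|n_h|/n_z) = arctan(0.491/0.262) = 61.9°.
The horizontal component of n points toward azimuth atan2(n_x, n_y) = 270°, the dip direction.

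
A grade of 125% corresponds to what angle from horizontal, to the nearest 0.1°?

51.3°

tan θ = 125/100 = 1.2500
θ = arctan(1.2500) = 51.34°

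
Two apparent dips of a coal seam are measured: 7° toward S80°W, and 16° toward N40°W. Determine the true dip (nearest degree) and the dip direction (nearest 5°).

true dip 16°, dip direction 325°

Represent each trace as a vector plunging at its apparent dip toward its trend (east-north-up frame): v₁ = (-0.977, -0.172, -0.122), v₂ = (-0.618, 0.736, -0.276).
n = v₁ × v₂ = (-0.137, 0.194, 0.826) (taken with n_z > 0).
tan δ = √(n_x²+n_y²)/n_z = 0.238/0.826, so δ = 16.1°.
Dip direction = azimuth of (n_x, n_y) = atan2(-0.137, 0.194) = 325°.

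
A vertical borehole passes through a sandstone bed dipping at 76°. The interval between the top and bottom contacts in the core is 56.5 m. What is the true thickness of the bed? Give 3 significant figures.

True thickness t = h · cos(dip) = 56.5 × cos 76°
t = 56.5 × 0.2419 = 13.669 m

13.7 m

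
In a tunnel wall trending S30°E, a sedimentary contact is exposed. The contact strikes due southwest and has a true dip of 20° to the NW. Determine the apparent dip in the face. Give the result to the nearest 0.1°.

Angle between strike (due southwest) and section (S30°E): β = 75°.
tan(apparent dip) = tan 20° · sin 75° = 0.3516
apparent dip = arctan 0.3516 = 19.37°

19.4°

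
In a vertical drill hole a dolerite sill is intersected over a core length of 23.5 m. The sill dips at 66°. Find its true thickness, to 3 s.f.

9.56 m

True thickness t = h · cos(dip) = 23.5 × cos 66°
t = 23.5 × 0.4067 = 9.558 m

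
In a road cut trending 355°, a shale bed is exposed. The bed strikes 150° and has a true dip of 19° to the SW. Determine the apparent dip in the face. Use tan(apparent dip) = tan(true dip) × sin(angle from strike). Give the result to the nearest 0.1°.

8.3°

The section lies 25° from the strike.
tan(apparent dip) = tan 19° · sin 25° = 0.1455
α = arctan(0.1455) = 8.28°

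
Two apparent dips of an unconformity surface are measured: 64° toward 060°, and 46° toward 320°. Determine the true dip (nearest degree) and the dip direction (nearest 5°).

true dip 68°, dip direction 025°

Represent each trace as a vector plunging at its apparent dip toward its trend (east-north-up frame): v₁ = (0.380, 0.219, -0.899), v₂ = (-0.447, 0.532, -0.719).
The plane normal is n = v₁ × v₂ ∝ (0.321, 0.674, 0.300).
Dip δ = arctan(|n_h|/n_z) = arctan(0.747/0.300) = 68.1°.
The horizontal component of n points toward azimuth atan2(n_x, n_y) = 25°, the dip direction.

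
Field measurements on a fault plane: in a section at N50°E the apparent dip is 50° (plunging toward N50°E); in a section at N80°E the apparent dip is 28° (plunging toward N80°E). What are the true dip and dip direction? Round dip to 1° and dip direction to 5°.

The two traces are lines in the plane: v₁ = (sin 50°·cos 50°, cos 50°·cos 50°, −sin 50°), v₂ = (sin 80°·cos 28°, cos 80°·cos 28°, −sin 28°).
The plane normal is n = v₁ × v₂ ∝ (0.077, 0.435, 0.284).
Dip δ = arctan(|n_h|/n_z) = arctan(0.442/0.284) = 57.3°.
The horizontal component of n points toward azimuth atan2(n_x, n_y) = 10°, the dip direction.

true dip 57°, dip direction 010°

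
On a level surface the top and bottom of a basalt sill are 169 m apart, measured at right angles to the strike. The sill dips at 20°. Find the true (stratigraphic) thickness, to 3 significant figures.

57.8 m

True thickness t = w · sin(dip) = 169 × sin 20°
t = 169 × 0.3420 = 57.801 m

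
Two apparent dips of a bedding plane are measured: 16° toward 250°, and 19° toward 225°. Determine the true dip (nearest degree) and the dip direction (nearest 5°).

The two traces are lines in the plane: v₁ = (sin 250°·cos 16°, cos 250°·cos 16°, −sin 16°), v₂ = (sin 225°·cos 19°, cos 225°·cos 19°, −sin 19°).
Cross product v₁ × v₂ gives the pole to the plane: n ∝ (-0.077, -0.110, 0.384).
True dip = arccos(n_z / |n|) = arccos(0.9440) = 19.3°.
The horizontal component of n points toward azimuth atan2(n_x, n_y) = 215°, the dip direction.

true dip 19°, dip direction 215°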